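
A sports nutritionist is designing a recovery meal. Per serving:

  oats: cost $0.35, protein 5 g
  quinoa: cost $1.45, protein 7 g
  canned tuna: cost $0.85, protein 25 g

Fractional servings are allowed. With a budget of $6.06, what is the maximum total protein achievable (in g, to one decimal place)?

178.2 g

Protein per dollar: canned tuna 29.41, oats 14.29, quinoa 4.828.
With no serving limits, spend the whole cost allowance on canned tuna: $6.06 / $0.85 × 25 g = 178.2 g.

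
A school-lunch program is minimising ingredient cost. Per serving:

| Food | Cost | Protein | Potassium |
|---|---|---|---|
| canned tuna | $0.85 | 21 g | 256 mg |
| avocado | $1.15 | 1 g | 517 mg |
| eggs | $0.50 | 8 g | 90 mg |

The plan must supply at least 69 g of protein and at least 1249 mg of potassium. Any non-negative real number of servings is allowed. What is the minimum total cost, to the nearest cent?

$3.69

For a min-cost LP with two ≥-constraints, a basic feasible solution has at most two positive variables.
canned tuna only: max(69/21, 1249/256) = 4.879 servings → $4.15.
avocado only: max(69/1, 1249/517) = 69 servings → $79.35.
eggs only: max(69/8, 1249/90) = 13.88 servings → $6.94.
canned tuna + avocado with both tight: 3.247 servings and 0.8079 servings → $3.69.
canned tuna + eggs: the both-tight solution has a negative serving — not a feasible corner.
avocado + eggs with both tight: 0.9348 servings and 8.508 servings → $5.33.
Cheapest feasible corner: $3.69.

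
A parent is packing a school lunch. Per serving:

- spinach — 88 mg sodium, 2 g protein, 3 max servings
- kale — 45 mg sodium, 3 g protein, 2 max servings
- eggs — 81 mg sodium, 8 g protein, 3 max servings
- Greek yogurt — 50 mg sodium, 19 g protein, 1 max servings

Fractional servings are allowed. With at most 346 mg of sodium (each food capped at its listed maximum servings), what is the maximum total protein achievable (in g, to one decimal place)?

46.5 g

Protein per mg sodium: Greek yogurt 0.38, eggs 0.09877, kale 0.06667, spinach 0.02273.
Take 1 serving of Greek yogurt: uses 50 mg sodium, +19.0 g protein (running total 19.0 g).
Take 3 servings of eggs: uses 243 mg sodium, +24.0 g protein (running total 43.0 g).
Take 1.178 servings of kale: uses 53 mg sodium, +3.5 g protein (running total 46.5 g).
Filling greedily by protein-per-mg sodium is optimal for one linear limit, giving 46.5 g.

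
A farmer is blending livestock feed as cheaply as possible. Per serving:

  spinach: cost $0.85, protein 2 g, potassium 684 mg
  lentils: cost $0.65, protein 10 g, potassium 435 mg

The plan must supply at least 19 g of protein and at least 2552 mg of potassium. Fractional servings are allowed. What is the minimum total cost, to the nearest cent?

spinach only: max(19/2, 2552/684) = 9.5 servings → $8.07.
lentils only: max(19/10, 2552/435) = 5.867 servings → $3.81.
spinach + lentils with both tight: 2.89 servings and 1.322 servings → $3.32.
The minimum over all feasible corners is $3.32.

$3.32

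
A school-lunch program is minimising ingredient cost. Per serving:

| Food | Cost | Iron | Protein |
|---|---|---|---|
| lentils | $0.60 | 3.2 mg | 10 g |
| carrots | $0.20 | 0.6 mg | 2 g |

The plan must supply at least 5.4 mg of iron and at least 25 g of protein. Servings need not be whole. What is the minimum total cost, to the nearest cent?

$1.50

An LP optimum is at a vertex; with two nutrient constraints at most two foods are used. Check each candidate.
lentils only: max(5.4/3.2, 25/10) = 2.5 servings → $1.50.
carrots only: max(5.4/0.6, 25/2) = 12.5 servings → $2.50.
lentils + carrots: intersection lies outside the first quadrant.
So the least-cost plan costs $1.50.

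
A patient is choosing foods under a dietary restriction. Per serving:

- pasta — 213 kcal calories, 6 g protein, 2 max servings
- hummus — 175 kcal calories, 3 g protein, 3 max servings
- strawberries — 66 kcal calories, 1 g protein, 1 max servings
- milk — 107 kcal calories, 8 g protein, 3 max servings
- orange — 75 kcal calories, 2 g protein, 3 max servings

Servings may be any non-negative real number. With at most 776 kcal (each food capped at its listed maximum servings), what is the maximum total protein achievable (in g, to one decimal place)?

36.8 g

Protein per kcal: milk 0.07477, pasta 0.02817, orange 0.02667, hummus 0.01714, strawberries 0.01515.
Take 3 servings of milk: uses 321 kcal, +24.0 g protein (running total 24.0 g).
Take 2 servings of pasta: uses 426 kcal, +12.0 g protein (running total 36.0 g).
Take 0.3867 servings of orange: uses 29 kcal, +0.8 g protein (running total 36.8 g).
Filling greedily by protein-per-kcal is optimal for one linear limit, giving 36.8 g.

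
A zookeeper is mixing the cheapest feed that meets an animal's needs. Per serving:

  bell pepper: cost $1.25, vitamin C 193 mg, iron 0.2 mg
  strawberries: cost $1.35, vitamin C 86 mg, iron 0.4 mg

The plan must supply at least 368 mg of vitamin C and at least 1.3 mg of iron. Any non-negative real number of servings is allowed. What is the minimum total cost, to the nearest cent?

For a min-cost LP with two ≥-constraints, a basic feasible solution has at most two positive variables.
bell pepper only: max(368/193, 1.3/0.2) = 6.5 servings → $8.12.
strawberries only: max(368/86, 1.3/0.4) = 4.279 servings → $5.78.
bell pepper + strawberries with both tight: 0.59 servings and 2.955 servings → $4.73.
Cheapest feasible corner: $4.73.

$4.73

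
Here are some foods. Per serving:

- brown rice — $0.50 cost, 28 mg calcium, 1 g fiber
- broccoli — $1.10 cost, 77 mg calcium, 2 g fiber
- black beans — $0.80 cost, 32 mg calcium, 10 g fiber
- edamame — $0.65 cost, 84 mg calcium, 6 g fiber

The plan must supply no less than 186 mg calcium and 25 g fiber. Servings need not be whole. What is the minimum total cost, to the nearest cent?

$2.28

A basic optimal solution has at most two foods positive. Try each food alone and each pair with both targets met exactly.
brown rice only: max(186/28, 25/1) = 25 servings → $12.50.
broccoli only: max(186/77, 25/2) = 12.5 servings → $13.75.
black beans only: max(186/32, 25/10) = 5.812 servings → $4.65.
edamame only: max(186/84, 25/6) = 4.167 servings → $2.71.
brown rice + broccoli: intersection lies outside the first quadrant.
brown rice + black beans with both tight: 4.274 servings and 2.073 servings → $3.80.
brown rice + edamame: intersection lies outside the first quadrant.
broccoli + black beans with both tight: 1.501 servings and 2.2 servings → $3.41.
broccoli + edamame with both targets exact would need a negative amount; discard.
black beans + edamame with both tight: 1.519 servings and 1.636 servings → $2.28.
Cheapest feasible corner: $2.28.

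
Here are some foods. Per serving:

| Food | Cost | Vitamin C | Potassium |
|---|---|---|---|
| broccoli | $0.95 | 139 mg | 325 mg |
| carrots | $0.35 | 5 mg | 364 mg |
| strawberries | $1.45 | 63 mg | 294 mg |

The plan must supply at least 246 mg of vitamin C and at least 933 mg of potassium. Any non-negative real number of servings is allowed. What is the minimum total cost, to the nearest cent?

A basic optimal solution has at most two foods positive. Try each food alone and each pair with both targets met exactly.
broccoli only: max(246/139, 933/325) = 2.871 servings → $2.73.
carrots only: max(246/5, 933/364) = 49.2 servings → $17.22.
strawberries only: max(246/63, 933/294) = 3.905 servings → $5.66.
broccoli + carrots with both tight: 1.733 servings and 1.016 servings → $2.00.
broccoli + strawberries with both tight: 0.6643 servings and 2.439 servings → $4.17.
carrots + strawberries: intersection lies outside the first quadrant.
The minimum over all feasible corners is $2.00.

$2.00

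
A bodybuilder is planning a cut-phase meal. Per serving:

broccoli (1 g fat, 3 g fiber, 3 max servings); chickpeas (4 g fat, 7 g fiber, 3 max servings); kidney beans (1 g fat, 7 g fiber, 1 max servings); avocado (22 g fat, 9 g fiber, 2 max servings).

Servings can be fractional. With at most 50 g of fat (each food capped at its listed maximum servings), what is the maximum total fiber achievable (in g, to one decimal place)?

Fiber per g fat: kidney beans 7, broccoli 3, chickpeas 1.75, avocado 0.4091.
Take 1 serving of kidney beans: uses 1 g fat, +7.0 g fiber (running total 7.0 g).
Take 3 servings of broccoli: uses 3 g fat, +9.0 g fiber (running total 16.0 g).
Take 3 servings of chickpeas: uses 12 g fat, +21.0 g fiber (running total 37.0 g).
Take 1.545 servings of avocado: uses 34 g fat, +13.9 g fiber (running total 50.9 g).
Filling greedily by fiber-per-g fat is optimal for one linear limit, giving 50.9 g.

50.9 g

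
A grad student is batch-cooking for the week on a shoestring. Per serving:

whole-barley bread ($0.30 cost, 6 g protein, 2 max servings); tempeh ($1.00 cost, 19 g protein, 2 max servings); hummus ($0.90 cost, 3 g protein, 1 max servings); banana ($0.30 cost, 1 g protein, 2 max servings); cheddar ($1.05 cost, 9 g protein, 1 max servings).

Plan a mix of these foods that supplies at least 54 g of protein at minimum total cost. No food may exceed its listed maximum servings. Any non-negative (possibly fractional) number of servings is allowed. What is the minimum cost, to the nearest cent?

Cost per g of protein: whole-barley bread $0.0500, tempeh $0.0526, cheddar $0.1167, hummus $0.3000, banana $0.3000.
Take 2 servings of whole-barley bread: +12.0 g protein for $0.60 (total $0.60, still need 42.0 g).
Take 2 servings of tempeh: +38.0 g protein for $2.00 (total $2.60, still need 4.0 g).
Take 0.4444 servings of cheddar: +4.0 g protein for $0.47 (total $3.07, still need 0.0 g).
Greedy by cheapest-per-g is optimal for a single linear constraint, so the minimum cost is $3.07.

$3.07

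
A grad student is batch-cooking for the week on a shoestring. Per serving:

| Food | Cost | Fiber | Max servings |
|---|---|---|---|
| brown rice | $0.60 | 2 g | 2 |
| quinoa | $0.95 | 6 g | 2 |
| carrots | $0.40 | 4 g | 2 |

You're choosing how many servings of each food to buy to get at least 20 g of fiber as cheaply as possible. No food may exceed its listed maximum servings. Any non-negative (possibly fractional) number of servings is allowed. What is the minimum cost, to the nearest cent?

Cost per g of fiber: carrots $0.1000, quinoa $0.1583, brown rice $0.3000.
Take 2 servings of carrots: +8.0 g fiber for $0.80 (total $0.80, still need 12.0 g).
Take 2 servings of quinoa: +12.0 g fiber for $1.90 (total $2.70, still need 0.0 g).
Greedy by cheapest-per-g is optimal for a single linear constraint, so the minimum cost is $2.70.

$2.70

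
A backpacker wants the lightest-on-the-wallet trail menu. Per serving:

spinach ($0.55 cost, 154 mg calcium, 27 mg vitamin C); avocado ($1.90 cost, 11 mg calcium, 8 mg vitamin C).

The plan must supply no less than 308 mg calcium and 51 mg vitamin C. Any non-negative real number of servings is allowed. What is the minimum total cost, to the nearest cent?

An LP optimum is at a vertex; with two nutrient constraints at most two foods are used. Check each candidate.
spinach only: max(308/154, 51/27) = 2 servings → $1.10.
avocado only: max(308/11, 51/8) = 28 servings → $53.20.
spinach + avocado: intersection lies outside the first quadrant.
The minimum over all feasible corners is $1.10.

$1.10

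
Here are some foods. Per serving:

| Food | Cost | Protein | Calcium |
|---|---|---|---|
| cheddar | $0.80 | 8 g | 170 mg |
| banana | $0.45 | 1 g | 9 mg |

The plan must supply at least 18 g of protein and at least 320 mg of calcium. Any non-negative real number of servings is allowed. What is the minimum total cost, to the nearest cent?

Check every corner: each single food scaled to meet both minima, and each pair solved so both constraints bind.
cheddar only: max(18/8, 320/170) = 2.25 servings → $1.80.
banana only: max(18/1, 320/9) = 35.56 servings → $16.00.
cheddar + banana with both tight: 1.612 servings and 5.102 servings → $3.59.
Cheapest feasible corner: $1.80.

$1.80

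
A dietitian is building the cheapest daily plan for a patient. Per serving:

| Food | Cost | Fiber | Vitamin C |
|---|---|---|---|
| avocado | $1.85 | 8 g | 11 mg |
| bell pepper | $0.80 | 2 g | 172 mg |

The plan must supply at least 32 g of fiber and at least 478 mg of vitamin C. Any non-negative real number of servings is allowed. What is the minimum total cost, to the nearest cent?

$8.27

For a min-cost LP with two ≥-constraints, a basic feasible solution has at most two positive variables.
avocado only: max(32/8, 478/11) = 43.45 servings → $80.39.
bell pepper only: max(32/2, 478/172) = 16 servings → $12.80.
avocado + bell pepper with both tight: 3.359 servings and 2.564 servings → $8.27.
So the least-cost plan costs $8.27.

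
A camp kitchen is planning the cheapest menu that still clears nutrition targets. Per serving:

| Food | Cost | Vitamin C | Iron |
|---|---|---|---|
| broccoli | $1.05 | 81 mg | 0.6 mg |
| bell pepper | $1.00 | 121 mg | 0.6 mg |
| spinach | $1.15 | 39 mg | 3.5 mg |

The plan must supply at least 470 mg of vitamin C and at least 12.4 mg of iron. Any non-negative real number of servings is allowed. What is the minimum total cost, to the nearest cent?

The cheapest plan sits at a corner of the feasible region — with two constraints it uses at most two foods.
broccoli only: max(470/81, 12.4/0.6) = 20.67 servings → $21.70.
bell pepper only: max(470/121, 12.4/0.6) = 20.67 servings → $20.67.
spinach only: max(470/39, 12.4/3.5) = 12.05 servings → $13.86.
broccoli + bell pepper: the both-tight solution has a negative serving — not a feasible corner.
broccoli + spinach with both tight: 4.465 servings and 2.777 servings → $7.88.
bell pepper + spinach with both tight: 2.903 servings and 3.045 servings → $6.40.
The minimum over all feasible corners is $6.40.

$6.40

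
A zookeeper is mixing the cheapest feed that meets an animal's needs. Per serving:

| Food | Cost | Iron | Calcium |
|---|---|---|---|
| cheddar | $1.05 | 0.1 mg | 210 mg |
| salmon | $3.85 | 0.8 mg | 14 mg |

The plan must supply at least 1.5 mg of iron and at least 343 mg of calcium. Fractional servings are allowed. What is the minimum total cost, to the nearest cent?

Compare the cost at each extreme point of the feasible region.
cheddar only: max(1.5/0.1, 343/210) = 15 servings → $15.75.
salmon only: max(1.5/0.8, 343/14) = 24.5 servings → $94.33.
cheddar + salmon with both tight: 1.521 servings and 1.685 servings → $8.08.
Cheapest feasible corner: $8.08.

$8.08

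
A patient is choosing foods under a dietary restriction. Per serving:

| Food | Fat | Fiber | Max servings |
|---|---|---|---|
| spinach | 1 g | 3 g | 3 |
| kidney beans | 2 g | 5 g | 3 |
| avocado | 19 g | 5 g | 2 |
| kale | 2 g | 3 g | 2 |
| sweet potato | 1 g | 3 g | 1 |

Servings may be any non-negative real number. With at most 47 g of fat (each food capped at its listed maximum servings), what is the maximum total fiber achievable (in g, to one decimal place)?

41.7 g

Fiber per g fat: spinach 3, sweet potato 3, kidney beans 2.5, kale 1.5, avocado 0.2632.
Take 3 servings of spinach: uses 3 g fat, +9.0 g fiber (running total 9.0 g).
Take 1 serving of sweet potato: uses 1 g fat, +3.0 g fiber (running total 12.0 g).
Take 3 servings of kidney beans: uses 6 g fat, +15.0 g fiber (running total 27.0 g).
Take 2 servings of kale: uses 4 g fat, +6.0 g fiber (running total 33.0 g).
Take 1.737 servings of avocado: uses 33 g fat, +8.7 g fiber (running total 41.7 g).
Greedy by best ratio exhausts the fat allowance optimally: 41.7 g.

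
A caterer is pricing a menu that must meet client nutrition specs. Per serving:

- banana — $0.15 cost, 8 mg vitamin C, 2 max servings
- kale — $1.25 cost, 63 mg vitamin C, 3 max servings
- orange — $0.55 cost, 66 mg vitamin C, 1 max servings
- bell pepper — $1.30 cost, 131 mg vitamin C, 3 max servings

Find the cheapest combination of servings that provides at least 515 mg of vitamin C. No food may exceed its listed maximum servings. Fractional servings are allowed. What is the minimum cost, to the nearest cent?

Cost per mg of vitamin C: orange $0.0083, bell pepper $0.0099, banana $0.0187, kale $0.0198.
Take 1 serving of orange: +66.0 mg vitamin C for $0.55 (total $0.55, still need 449.0 mg).
Take 3 servings of bell pepper: +393.0 mg vitamin C for $3.90 (total $4.45, still need 56.0 mg).
Take 2 servings of banana: +16.0 mg vitamin C for $0.30 (total $4.75, still need 40.0 mg).
Take 0.6349 servings of kale: +40.0 mg vitamin C for $0.79 (total $5.54, still need 0.0 mg).
Filling from the cheapest source first is optimal under one linear minimum: $5.54.

$5.54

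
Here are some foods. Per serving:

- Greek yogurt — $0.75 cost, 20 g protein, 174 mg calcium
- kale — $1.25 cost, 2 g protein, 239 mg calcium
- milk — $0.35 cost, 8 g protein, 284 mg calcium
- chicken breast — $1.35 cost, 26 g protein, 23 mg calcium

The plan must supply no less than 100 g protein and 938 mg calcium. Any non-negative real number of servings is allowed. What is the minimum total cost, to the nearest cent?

$3.77

Greek yogurt only: max(100/20, 938/174) = 5.391 servings → $4.04.
kale only: max(100/2, 938/239) = 50 servings → $62.50.
milk only: max(100/8, 938/284) = 12.5 servings → $4.38.
chicken breast only: max(100/26, 938/23) = 40.78 servings → $55.06.
Greek yogurt + kale with both tight: 4.969 servings and 0.3069 servings → $4.11.
Greek yogurt + milk with both tight: 4.873 servings and 0.3172 servings → $3.77.
Greek yogurt + chicken breast: the both-tight solution has a negative serving — not a feasible corner.
kale + milk with both targets exact would need a negative amount; discard.
kale + chicken breast with both tight: 3.581 servings and 3.571 servings → $9.30.
milk + chicken breast with both tight: 3.068 servings and 2.902 servings → $4.99.
Cheapest feasible corner: $3.77.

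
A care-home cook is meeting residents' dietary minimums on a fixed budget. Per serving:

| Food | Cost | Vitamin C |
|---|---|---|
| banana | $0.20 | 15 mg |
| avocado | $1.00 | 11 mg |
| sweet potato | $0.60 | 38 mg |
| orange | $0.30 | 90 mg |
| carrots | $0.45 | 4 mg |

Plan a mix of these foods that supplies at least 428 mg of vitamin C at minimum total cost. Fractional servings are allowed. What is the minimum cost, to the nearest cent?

$1.43

Cost per mg of vitamin C: orange $0.0033, banana $0.0133, sweet potato $0.0158, avocado $0.0909, carrots $0.1125.
With no serving limits, use only orange: 428 mg / 90 mg = 4.756 servings × $0.30 = $1.43.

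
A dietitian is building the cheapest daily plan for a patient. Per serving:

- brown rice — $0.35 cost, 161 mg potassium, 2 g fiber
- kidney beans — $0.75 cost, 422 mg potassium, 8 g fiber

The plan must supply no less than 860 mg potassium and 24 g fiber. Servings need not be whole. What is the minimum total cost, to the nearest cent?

At the optimum either one food covers both requirements or two foods hit both targets exactly; no other combination can be cheaper.
brown rice only: max(860/161, 24/2) = 12 servings → $4.20.
kidney beans only: max(860/422, 24/8) = 3 servings → $2.25.
brown rice + kidney beans with both targets exact would need a negative amount; discard.
So the least-cost plan costs $2.25.

$2.25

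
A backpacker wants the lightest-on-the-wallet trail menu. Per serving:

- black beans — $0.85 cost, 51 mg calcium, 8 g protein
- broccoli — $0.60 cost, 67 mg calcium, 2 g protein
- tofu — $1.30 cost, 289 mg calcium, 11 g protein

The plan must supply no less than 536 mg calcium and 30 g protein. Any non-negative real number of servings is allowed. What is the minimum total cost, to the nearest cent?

With two linear requirements the optimum uses one or two foods; enumerate the corners.
black beans only: max(536/51, 30/8) = 10.51 servings → $8.93.
broccoli only: max(536/67, 30/2) = 15 servings → $9.00.
tofu only: max(536/289, 30/11) = 2.727 servings → $3.55.
black beans + broccoli with both tight: 2.161 servings and 6.355 servings → $5.65.
black beans + tofu with both tight: 1.584 servings and 1.575 servings → $3.39.
broccoli + tofu with both targets exact would need a negative amount; discard.
Cheapest feasible corner: $3.39.

$3.39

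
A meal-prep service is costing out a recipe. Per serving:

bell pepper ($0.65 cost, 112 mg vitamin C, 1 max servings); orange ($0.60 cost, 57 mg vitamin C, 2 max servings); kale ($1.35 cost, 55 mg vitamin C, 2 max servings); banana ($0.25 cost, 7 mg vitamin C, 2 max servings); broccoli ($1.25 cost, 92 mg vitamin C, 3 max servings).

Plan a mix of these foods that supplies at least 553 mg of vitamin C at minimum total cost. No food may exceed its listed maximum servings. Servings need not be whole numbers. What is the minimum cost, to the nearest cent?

$6.85

Cost per mg of vitamin C: bell pepper $0.0058, orange $0.0105, broccoli $0.0136, kale $0.0245, banana $0.0357.
Take 1 serving of bell pepper: +112.0 mg vitamin C for $0.65 (total $0.65, still need 441.0 mg).
Take 2 servings of orange: +114.0 mg vitamin C for $1.20 (total $1.85, still need 327.0 mg).
Take 3 servings of broccoli: +276.0 mg vitamin C for $3.75 (total $5.60, still need 51.0 mg).
Take 0.9273 servings of kale: +51.0 mg vitamin C for $1.25 (total $6.85, still need 0.0 mg).
Filling from the cheapest source first is optimal under one linear minimum: $6.85.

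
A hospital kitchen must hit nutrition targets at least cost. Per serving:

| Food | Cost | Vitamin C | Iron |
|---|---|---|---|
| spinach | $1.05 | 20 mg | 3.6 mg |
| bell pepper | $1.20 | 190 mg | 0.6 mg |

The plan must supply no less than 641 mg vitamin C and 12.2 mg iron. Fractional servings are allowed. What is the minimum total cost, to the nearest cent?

This is a tiny linear program; its minimum lies at a vertex of the feasible set. List the vertices and price them.
spinach only: max(641/20, 12.2/3.6) = 32.05 servings → $33.65.
bell pepper only: max(641/190, 12.2/0.6) = 20.33 servings → $24.40.
spinach + bell pepper with both tight: 2.877 servings and 3.071 servings → $6.71.
So the least-cost plan costs $6.71.

$6.71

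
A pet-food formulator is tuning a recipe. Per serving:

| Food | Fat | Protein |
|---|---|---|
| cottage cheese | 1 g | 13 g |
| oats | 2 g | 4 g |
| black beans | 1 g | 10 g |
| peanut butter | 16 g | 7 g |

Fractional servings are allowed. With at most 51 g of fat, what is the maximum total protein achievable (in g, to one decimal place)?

Protein per g fat: cottage cheese 13, black beans 10, oats 2, peanut butter 0.4375.
With no serving limits, spend the whole fat allowance on cottage cheese: 51 g / 1 g × 13 g = 663.0 g.

663.0 g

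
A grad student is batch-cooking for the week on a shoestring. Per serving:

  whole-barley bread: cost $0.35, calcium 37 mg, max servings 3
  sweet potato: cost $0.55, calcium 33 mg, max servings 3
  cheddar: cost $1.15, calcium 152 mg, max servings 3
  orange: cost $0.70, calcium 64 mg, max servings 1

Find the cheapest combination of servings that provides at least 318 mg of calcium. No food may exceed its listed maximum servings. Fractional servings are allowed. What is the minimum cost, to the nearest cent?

$2.41

Cost per mg of calcium: cheddar $0.0076, whole-barley bread $0.0095, orange $0.0109, sweet potato $0.0167.
Take 2.092 servings of cheddar: +318.0 mg calcium for $2.41 (total $2.41, still need 0.0 mg).
Filling from the cheapest source first is optimal under one linear minimum: $2.41.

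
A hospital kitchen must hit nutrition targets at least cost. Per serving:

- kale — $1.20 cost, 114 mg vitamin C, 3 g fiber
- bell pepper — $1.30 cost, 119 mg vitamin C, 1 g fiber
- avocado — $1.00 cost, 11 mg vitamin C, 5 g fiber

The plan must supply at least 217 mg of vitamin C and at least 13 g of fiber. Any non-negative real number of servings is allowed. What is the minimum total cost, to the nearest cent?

$3.65

kale only: max(217/114, 13/3) = 4.333 servings → $5.20.
bell pepper only: max(217/119, 13/1) = 13 servings → $16.90.
avocado only: max(217/11, 13/5) = 19.73 servings → $19.73.
kale + bell pepper with both targets exact would need a negative amount; discard.
kale + avocado with both tight: 1.754 servings and 1.547 servings → $3.65.
bell pepper + avocado with both tight: 1.613 servings and 2.277 servings → $4.37.
Cheapest feasible corner: $3.65.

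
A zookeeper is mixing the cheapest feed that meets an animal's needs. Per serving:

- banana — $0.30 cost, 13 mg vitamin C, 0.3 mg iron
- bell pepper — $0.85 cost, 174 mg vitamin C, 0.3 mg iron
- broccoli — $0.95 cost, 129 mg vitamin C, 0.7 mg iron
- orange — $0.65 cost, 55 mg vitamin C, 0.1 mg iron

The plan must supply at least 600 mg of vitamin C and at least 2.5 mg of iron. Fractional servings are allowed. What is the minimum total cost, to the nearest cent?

$3.91

banana only: max(600/13, 2.5/0.3) = 46.15 servings → $13.85.
bell pepper only: max(600/174, 2.5/0.3) = 8.333 servings → $7.08.
broccoli only: max(600/129, 2.5/0.7) = 4.651 servings → $4.42.
orange only: max(600/55, 2.5/0.1) = 25 servings → $16.25.
banana + bell pepper with both tight: 5.28 servings and 3.054 servings → $4.18.
banana + broccoli: intersection lies outside the first quadrant.
banana + orange with both tight: 5.099 servings and 9.704 servings → $7.84.
bell pepper + broccoli with both tight: 1.173 servings and 3.069 servings → $3.91.
bell pepper + orange with both targets exact would need a negative amount; discard.
broccoli + orange with both tight: 3.027 servings and 3.809 servings → $5.35.
Cheapest feasible corner: $3.91.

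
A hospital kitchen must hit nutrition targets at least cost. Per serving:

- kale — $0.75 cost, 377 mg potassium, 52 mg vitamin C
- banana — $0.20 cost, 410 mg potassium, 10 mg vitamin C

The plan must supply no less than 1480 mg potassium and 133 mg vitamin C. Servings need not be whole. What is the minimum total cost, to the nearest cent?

An LP optimum is at a vertex; with two nutrient constraints at most two foods are used. Check each candidate.
kale only: max(1480/377, 133/52) = 3.926 servings → $2.94.
banana only: max(1480/410, 133/10) = 13.3 servings → $2.66.
kale + banana with both tight: 2.264 servings and 1.528 servings → $2.00.
The minimum over all feasible corners is $2.00.

$2.00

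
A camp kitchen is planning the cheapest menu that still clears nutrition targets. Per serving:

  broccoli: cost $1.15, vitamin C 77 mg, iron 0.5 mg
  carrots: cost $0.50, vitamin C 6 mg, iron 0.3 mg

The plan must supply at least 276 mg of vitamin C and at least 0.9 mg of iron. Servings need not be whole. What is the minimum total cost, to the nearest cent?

$4.12

An LP optimum is at a vertex; with two nutrient constraints at most two foods are used. Check each candidate.
broccoli only: max(276/77, 0.9/0.5) = 3.584 servings → $4.12.
carrots only: max(276/6, 0.9/0.3) = 46 servings → $23.00.
broccoli + carrots with both targets exact would need a negative amount; discard.
So the least-cost plan costs $4.12.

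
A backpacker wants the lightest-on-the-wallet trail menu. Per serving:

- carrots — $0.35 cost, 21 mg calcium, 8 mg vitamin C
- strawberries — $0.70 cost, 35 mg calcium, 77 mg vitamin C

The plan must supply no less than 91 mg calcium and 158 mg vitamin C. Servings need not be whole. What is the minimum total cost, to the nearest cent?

An LP optimum is at a vertex; with two nutrient constraints at most two foods are used. Check each candidate.
carrots only: max(91/21, 158/8) = 19.75 servings → $6.91.
strawberries only: max(91/35, 158/77) = 2.6 servings → $1.82.
carrots + strawberries with both tight: 1.105 servings and 1.937 servings → $1.74.
So the least-cost plan costs $1.74.

$1.74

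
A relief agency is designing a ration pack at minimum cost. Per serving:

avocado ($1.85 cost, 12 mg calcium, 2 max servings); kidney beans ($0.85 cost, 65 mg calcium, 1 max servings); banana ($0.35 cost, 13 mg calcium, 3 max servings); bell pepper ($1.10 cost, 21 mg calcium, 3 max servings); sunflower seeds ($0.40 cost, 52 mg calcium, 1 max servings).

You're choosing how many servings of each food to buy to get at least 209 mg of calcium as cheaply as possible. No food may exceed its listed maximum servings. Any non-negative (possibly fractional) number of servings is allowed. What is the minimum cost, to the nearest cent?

Cost per mg of calcium: sunflower seeds $0.0077, kidney beans $0.0131, banana $0.0269, bell pepper $0.0524, avocado $0.1542.
Take 1 serving of sunflower seeds: +52.0 mg calcium for $0.40 (total $0.40, still need 157.0 mg).
Take 1 serving of kidney beans: +65.0 mg calcium for $0.85 (total $1.25, still need 92.0 mg).
Take 3 servings of banana: +39.0 mg calcium for $1.05 (total $2.30, still need 53.0 mg).
Take 2.524 servings of bell pepper: +53.0 mg calcium for $2.78 (total $5.08, still need 0.0 mg).
Greedy by cheapest-per-mg is optimal for a single linear constraint, so the minimum cost is $5.08.

$5.08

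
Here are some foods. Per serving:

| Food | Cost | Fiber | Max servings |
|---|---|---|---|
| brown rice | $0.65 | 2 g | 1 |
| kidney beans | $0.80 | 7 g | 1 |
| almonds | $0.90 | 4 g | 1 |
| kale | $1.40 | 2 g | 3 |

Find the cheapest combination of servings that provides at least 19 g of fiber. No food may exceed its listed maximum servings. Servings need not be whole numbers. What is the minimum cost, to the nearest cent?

Cost per g of fiber: kidney beans $0.1143, almonds $0.2250, brown rice $0.3250, kale $0.7000.
Take 1 serving of kidney beans: +7.0 g fiber for $0.80 (total $0.80, still need 12.0 g).
Take 1 serving of almonds: +4.0 g fiber for $0.90 (total $1.70, still need 8.0 g).
Take 1 serving of brown rice: +2.0 g fiber for $0.65 (total $2.35, still need 6.0 g).
Take 3 servings of kale: +6.0 g fiber for $4.20 (total $6.55, still need 0.0 g).
Filling from the cheapest source first is optimal under one linear minimum: $6.55.

$6.55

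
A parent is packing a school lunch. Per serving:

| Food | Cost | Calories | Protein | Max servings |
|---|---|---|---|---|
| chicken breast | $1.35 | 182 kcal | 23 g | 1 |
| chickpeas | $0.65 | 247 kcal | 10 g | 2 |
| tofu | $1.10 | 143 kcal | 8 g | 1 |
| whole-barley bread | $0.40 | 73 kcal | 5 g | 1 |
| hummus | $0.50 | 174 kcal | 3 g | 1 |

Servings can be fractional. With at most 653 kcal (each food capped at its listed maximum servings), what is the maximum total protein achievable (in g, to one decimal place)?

Protein per kcal: chicken breast 0.1264, whole-barley bread 0.06849, tofu 0.05594, chickpeas 0.04049, hummus 0.01724.
Take 1 serving of chicken breast: uses 182 kcal, +23.0 g protein (running total 23.0 g).
Take 1 serving of whole-barley bread: uses 73 kcal, +5.0 g protein (running total 28.0 g).
Take 1 serving of tofu: uses 143 kcal, +8.0 g protein (running total 36.0 g).
Take 1.032 servings of chickpeas: uses 255 kcal, +10.3 g protein (running total 46.3 g).
Filling greedily by protein-per-kcal is optimal for one linear limit, giving 46.3 g.

46.3 g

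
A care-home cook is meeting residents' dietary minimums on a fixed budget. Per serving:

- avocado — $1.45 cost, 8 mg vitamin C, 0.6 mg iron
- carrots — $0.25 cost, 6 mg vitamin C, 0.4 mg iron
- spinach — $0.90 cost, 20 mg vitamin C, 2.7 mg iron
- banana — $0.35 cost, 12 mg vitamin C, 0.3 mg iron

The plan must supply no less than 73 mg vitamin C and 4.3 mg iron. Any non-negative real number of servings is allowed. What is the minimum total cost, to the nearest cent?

This is a tiny linear program; its minimum lies at a vertex of the feasible set. List the vertices and price them.
avocado only: max(73/8, 4.3/0.6) = 9.125 servings → $13.23.
carrots only: max(73/6, 4.3/0.4) = 12.17 servings → $3.04.
spinach only: max(73/20, 4.3/2.7) = 3.65 servings → $3.29.
banana only: max(73/12, 4.3/0.3) = 14.33 servings → $5.02.
avocado + carrots: the both-tight solution has a negative serving — not a feasible corner.
avocado + spinach: the both-tight solution has a negative serving — not a feasible corner.
avocado + banana with both tight: 6.188 servings and 1.958 servings → $9.66.
carrots + spinach: intersection lies outside the first quadrant.
carrots + banana with both tight: 9.9 servings and 1.133 servings → $2.87.
spinach + banana with both tight: 1.125 servings and 4.208 servings → $2.49.
Cheapest feasible corner: $2.49.

$2.49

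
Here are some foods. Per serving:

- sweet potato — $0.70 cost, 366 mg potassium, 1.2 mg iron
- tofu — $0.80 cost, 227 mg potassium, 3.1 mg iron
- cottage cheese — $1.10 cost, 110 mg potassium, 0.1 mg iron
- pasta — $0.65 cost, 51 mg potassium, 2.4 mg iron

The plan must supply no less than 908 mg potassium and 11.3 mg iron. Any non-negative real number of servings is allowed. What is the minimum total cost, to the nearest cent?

$3.03

Two binding constraints pin down two serving amounts, so the optimal mix uses at most two foods. The candidates are each food alone (scaled to the tighter of potassium/iron) and each pair with both constraints tight.
sweet potato only: max(908/366, 11.3/1.2) = 9.417 servings → $6.59.
tofu only: max(908/227, 11.3/3.1) = 4 servings → $3.20.
cottage cheese only: max(908/110, 11.3/0.1) = 113 servings → $124.30.
pasta only: max(908/51, 11.3/2.4) = 17.8 servings → $11.57.
sweet potato + tofu with both tight: 0.2896 servings and 3.533 servings → $3.03.
sweet potato + cottage cheese: intersection lies outside the first quadrant.
sweet potato + pasta with both tight: 1.961 servings and 3.728 servings → $3.80.
tofu + cottage cheese with both tight: 3.62 servings and 0.7845 servings → $3.76.
tofu + pasta with both targets exact would need a negative amount; discard.
cottage cheese + pasta with both tight: 6.191 servings and 4.45 servings → $9.70.
The minimum over all feasible corners is $3.03.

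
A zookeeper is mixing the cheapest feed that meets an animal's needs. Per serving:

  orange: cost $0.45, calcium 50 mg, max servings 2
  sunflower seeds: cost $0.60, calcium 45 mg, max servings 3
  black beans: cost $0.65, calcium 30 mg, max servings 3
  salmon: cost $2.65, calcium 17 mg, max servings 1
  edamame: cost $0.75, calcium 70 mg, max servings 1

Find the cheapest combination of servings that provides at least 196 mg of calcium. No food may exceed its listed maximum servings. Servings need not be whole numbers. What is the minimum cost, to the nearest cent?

Cost per mg of calcium: orange $0.0090, edamame $0.0107, sunflower seeds $0.0133, black beans $0.0217, salmon $0.1559.
Take 2 servings of orange: +100.0 mg calcium for $0.90 (total $0.90, still need 96.0 mg).
Take 1 serving of edamame: +70.0 mg calcium for $0.75 (total $1.65, still need 26.0 mg).
Take 0.5778 servings of sunflower seeds: +26.0 mg calcium for $0.35 (total $2.00, still need 0.0 mg).
Filling from the cheapest source first is optimal under one linear minimum: $2.00.

$2.00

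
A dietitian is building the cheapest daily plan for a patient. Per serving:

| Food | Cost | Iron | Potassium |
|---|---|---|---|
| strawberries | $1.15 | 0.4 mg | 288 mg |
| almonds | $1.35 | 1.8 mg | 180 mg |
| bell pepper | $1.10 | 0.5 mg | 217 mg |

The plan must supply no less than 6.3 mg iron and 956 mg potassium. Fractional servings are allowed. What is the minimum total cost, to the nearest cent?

$5.84

Check every corner: each single food scaled to meet both minima, and each pair solved so both constraints bind.
strawberries only: max(6.3/0.4, 956/288) = 15.75 servings → $18.11.
almonds only: max(6.3/1.8, 956/180) = 5.311 servings → $7.17.
bell pepper only: max(6.3/0.5, 956/217) = 12.6 servings → $13.86.
strawberries + almonds with both tight: 1.315 servings and 3.208 servings → $5.84.
strawberries + bell pepper with both targets exact would need a negative amount; discard.
almonds + bell pepper with both tight: 2.958 servings and 1.952 servings → $6.14.
The minimum over all feasible corners is $5.84.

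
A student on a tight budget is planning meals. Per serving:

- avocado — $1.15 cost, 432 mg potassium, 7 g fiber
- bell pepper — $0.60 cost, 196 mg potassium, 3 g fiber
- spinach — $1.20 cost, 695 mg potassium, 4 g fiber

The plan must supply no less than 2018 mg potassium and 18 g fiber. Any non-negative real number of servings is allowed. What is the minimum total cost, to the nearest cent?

$4.06

For a min-cost LP with two ≥-constraints, a basic feasible solution has at most two positive variables.
avocado only: max(2018/432, 18/7) = 4.671 servings → $5.37.
bell pepper only: max(2018/196, 18/3) = 10.3 servings → $6.18.
spinach only: max(2018/695, 18/4) = 4.5 servings → $5.40.
avocado + bell pepper: intersection lies outside the first quadrant.
avocado + spinach with both tight: 1.415 servings and 2.024 servings → $4.06.
bell pepper + spinach with both tight: 3.411 servings and 1.942 servings → $4.38.
Cheapest feasible corner: $4.06.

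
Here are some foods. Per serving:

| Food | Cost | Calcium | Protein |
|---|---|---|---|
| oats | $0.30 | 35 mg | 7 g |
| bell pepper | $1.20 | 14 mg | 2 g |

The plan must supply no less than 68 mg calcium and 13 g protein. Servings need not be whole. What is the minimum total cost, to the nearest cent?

An LP optimum is at a vertex; with two nutrient constraints at most two foods are used. Check each candidate.
oats only: max(68/35, 13/7) = 1.943 servings → $0.58.
bell pepper only: max(68/14, 13/2) = 6.5 servings → $7.80.
oats + bell pepper with both tight: 1.643 servings and 0.75 servings → $1.39.
The minimum over all feasible corners is $0.58.

$0.58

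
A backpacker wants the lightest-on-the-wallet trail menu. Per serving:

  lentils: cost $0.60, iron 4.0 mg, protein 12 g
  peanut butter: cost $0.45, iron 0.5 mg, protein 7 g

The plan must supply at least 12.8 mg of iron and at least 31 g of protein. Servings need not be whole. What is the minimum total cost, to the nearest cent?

At the optimum either one food covers both requirements or two foods hit both targets exactly; no other combination can be cheaper.
lentils only: max(12.8/4.0, 31/12) = 3.2 servings → $1.92.
peanut butter only: max(12.8/0.5, 31/7) = 25.6 servings → $11.52.
lentils + peanut butter: the both-tight solution has a negative serving — not a feasible corner.
The minimum over all feasible corners is $1.92.

$1.92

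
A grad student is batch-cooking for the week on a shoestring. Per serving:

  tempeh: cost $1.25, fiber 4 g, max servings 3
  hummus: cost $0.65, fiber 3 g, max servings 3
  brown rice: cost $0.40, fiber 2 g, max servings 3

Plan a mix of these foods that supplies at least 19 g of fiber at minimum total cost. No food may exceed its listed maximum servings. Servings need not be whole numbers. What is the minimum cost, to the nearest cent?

$4.40

Cost per g of fiber: brown rice $0.2000, hummus $0.2167, tempeh $0.3125.
Take 3 servings of brown rice: +6.0 g fiber for $1.20 (total $1.20, still need 13.0 g).
Take 3 servings of hummus: +9.0 g fiber for $1.95 (total $3.15, still need 4.0 g).
Take 1 serving of tempeh: +4.0 g fiber for $1.25 (total $4.40, still need 0.0 g).
Greedy by cheapest-per-g is optimal for a single linear constraint, so the minimum cost is $4.40.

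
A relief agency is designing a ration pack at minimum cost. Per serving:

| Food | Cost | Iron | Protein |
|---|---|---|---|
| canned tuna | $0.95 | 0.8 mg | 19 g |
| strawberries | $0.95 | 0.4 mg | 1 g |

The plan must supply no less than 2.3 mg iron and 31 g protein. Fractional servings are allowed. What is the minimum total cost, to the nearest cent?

Check every corner: each single food scaled to meet both minima, and each pair solved so both constraints bind.
canned tuna only: max(2.3/0.8, 31/19) = 2.875 servings → $2.73.
strawberries only: max(2.3/0.4, 31/1) = 31 servings → $29.45.
canned tuna + strawberries with both tight: 1.485 servings and 2.779 servings → $4.05.
So the least-cost plan costs $2.73.

$2.73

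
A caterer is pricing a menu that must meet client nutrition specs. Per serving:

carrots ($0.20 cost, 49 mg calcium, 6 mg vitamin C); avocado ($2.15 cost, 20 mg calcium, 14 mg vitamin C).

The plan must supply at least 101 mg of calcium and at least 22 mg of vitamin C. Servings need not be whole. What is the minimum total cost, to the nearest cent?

$0.73

This is a tiny linear program; its minimum lies at a vertex of the feasible set. List the vertices and price them.
carrots only: max(101/49, 22/6) = 3.667 servings → $0.73.
avocado only: max(101/20, 22/14) = 5.05 servings → $10.86.
carrots + avocado with both tight: 1.721 servings and 0.8339 servings → $2.14.
The minimum over all feasible corners is $0.73.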